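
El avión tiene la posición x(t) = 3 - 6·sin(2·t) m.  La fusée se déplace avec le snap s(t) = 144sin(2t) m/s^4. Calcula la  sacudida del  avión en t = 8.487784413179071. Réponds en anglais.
To solve this, we need to take 3 derivatives of our position equation x(t) = 3 - 6·sin(2·t). Taking d/dt of x(t), we find v(t) = -12·cos(2·t). Taking d/dt of v(t), we find a(t) = 24·sin(2·t). Taking d/dt of a(t), we find j(t) = 48·cos(2·t). From the given jerk equation j(t) = 48·cos(2·t), we substitute t = 8.487784413179071 to get j = -14.3312138213482.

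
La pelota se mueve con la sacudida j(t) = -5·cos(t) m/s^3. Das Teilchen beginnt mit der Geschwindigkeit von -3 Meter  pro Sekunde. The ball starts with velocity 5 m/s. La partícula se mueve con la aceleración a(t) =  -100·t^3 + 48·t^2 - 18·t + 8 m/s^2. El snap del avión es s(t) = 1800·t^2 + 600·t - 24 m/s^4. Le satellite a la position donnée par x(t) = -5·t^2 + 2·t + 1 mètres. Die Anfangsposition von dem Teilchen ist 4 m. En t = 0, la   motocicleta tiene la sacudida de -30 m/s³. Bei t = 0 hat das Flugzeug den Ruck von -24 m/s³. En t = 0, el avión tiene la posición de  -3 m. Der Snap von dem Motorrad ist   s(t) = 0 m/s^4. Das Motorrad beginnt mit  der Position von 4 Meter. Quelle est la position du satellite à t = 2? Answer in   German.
Wir haben die Position x(t) = -5·t^2 + 2·t + 1. Durch Einsetzen von t = 2: x(2) = -15.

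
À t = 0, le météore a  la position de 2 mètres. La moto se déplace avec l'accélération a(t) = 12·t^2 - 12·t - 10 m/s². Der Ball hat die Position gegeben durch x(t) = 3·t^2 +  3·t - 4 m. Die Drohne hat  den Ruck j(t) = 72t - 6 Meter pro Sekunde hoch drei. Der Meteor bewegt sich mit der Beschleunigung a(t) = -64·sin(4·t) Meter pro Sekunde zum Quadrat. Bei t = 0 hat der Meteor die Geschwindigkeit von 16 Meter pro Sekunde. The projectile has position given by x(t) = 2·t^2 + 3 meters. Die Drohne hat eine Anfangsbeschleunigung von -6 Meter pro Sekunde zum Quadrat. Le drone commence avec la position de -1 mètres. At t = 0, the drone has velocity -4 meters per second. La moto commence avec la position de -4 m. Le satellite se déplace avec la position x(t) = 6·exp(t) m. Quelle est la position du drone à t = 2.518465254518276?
Pour résoudre ceci, nous devons prendre 3 primitives de notre équation du jerk j(t) = 72·t - 6. En prenant ∫j(t)dt et en appliquant a(0) = -6, nous trouvons a(t) = 36·t^2 - 6·t - 6. La primitive de l'accélération est la vitesse. En utilisant v(0) = -4, nous obtenons v(t) = 12·t^3 - 3·t^2 - 6·t - 4. L'intégrale de la vitesse, avec x(0) = -1, donne la position: x(t) = 3·t^4 - t^3 - 3·t^2 - 4·t - 1. Nous avons la position x(t) = 3·t^4 - t^3 - 3·t^2 - 4·t - 1. En substituant t = 2.518465254518276: x(2.518465254518276) = 74.6126332910699.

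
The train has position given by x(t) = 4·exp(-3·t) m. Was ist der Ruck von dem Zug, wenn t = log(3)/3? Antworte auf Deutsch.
Wir müssen unsere Gleichung für die Position x(t) = 4·exp(-3·t) 3-mal ableiten. Durch Ableiten von der Position erhalten wir die Geschwindigkeit: v(t) = -12·exp(-3·t). Durch Ableiten von der Geschwindigkeit erhalten wir die Beschleunigung: a(t) = 36·exp(-3·t). Mit d/dt von a(t) finden wir j(t) = -108·exp(-3·t). Wir haben den Ruck j(t) = -108·exp(-3·t). Durch Einsetzen von t = log(3)/3: j(log(3)/3) = -36.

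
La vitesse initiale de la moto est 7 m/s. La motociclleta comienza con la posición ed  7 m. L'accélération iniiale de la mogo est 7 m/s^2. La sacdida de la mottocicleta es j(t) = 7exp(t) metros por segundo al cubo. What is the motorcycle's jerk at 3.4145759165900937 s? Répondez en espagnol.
Tenemos la sacudida j(t) = 7·exp(t). Sustituyendo t = 3.4145759165900937: j(3.4145759165900937) = 212.828369871187.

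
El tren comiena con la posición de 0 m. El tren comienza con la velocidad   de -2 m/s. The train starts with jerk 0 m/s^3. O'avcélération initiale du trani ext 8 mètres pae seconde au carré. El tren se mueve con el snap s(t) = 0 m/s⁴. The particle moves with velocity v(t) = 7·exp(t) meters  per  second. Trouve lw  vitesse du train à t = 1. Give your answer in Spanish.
Para resolver esto, necesitamos tomar 3 integrales de nuestra ecuación del snap s(t) = 0. La integral del snap es la sacudida. Usando j(0) = 0, obtenemos j(t) = 0. Integrando la sacudida y usando la condición inicial a(0) = 8, obtenemos a(t) = 8. Integrando la aceleración y usando la condición inicial v(0) = -2, obtenemos v(t) = 8·t - 2. Usando v(t) = 8·t - 2 y sustituyendo t = 1, encontramos v = 6.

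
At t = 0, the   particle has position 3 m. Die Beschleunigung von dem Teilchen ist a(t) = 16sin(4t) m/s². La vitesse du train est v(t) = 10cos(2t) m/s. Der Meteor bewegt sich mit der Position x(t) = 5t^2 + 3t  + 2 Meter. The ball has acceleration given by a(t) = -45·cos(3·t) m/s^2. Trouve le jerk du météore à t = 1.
Pour résoudre ceci, nous devons prendre 3 dérivées de notre équation de la position x(t) = 5·t^2 + 3·t + 2. En prenant d/dt de x(t), nous trouvons v(t) = 10·t + 3. En prenant d/dt de v(t), nous trouvons a(t) = 10. En dérivant l'accélération, nous obtenons le jerk: j(t) = 0. De l'équation du jerk j(t) = 0, nous substituons t = 1 pour obtenir j = 0.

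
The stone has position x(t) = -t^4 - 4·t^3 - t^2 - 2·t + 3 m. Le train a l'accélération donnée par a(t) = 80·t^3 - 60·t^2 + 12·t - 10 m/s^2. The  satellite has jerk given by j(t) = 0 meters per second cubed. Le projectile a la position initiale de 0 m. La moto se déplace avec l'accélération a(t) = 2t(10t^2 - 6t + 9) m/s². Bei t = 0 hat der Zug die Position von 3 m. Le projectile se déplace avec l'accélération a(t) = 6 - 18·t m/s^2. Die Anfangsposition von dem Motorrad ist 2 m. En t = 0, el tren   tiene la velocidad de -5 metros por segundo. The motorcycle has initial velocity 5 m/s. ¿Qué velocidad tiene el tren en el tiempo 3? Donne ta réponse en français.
Nous devons trouver l'intégrale de notre équation de l'accélération a(t) = 80·t^3 - 60·t^2 + 12·t - 10 1 fois. En prenant ∫a(t)dt et en appliquant v(0) = -5, nous trouvons v(t) = 20·t^4 - 20·t^3 + 6·t^2 - 10·t - 5. De l'équation de la vitesse v(t) = 20·t^4 - 20·t^3 + 6·t^2 - 10·t - 5, nous substituons t = 3 pour obtenir v = 1099.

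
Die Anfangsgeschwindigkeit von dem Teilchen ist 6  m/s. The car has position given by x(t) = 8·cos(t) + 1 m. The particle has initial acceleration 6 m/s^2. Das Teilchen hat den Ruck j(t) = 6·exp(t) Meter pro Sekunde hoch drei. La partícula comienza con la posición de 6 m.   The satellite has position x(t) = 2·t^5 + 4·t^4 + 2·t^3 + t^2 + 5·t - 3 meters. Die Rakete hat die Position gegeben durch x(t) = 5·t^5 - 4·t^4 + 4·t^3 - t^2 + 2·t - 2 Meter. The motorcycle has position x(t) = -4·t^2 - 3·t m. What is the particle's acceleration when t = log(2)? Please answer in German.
Wir müssen die Stammfunktion unserer Gleichung für den Ruck j(t) = 6·exp(t) 1-mal finden. Durch Integration von dem Ruck und Verwendung der Anfangsbedingung a(0) = 6, erhalten wir a(t) = 6·exp(t). Mit a(t) = 6·exp(t) und Einsetzen von t = log(2), finden wir a = 12.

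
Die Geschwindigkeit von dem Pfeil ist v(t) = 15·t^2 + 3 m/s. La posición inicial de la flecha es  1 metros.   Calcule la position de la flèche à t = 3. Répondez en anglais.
To solve this, we need to take 1 antiderivative of our velocity equation v(t) = 15·t^2 + 3. The antiderivative of velocity is position. Using x(0) = 1, we get x(t) = 5·t^3 + 3·t + 1. From the given position equation x(t) = 5·t^3 + 3·t + 1, we substitute t = 3 to get x = 145.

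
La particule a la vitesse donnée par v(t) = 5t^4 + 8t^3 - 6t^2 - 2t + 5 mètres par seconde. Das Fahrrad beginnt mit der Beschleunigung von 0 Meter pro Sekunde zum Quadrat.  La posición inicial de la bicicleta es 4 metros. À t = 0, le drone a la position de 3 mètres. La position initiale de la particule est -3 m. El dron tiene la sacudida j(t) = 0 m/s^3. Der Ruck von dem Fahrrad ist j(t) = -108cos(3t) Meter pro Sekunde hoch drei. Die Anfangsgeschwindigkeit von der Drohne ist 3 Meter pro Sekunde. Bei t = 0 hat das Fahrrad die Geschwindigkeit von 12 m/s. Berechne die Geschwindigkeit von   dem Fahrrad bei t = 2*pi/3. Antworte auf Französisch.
Nous devons intégrer notre équation du jerk j(t) = -108·cos(3·t) 2 fois. En intégrant le jerk et en utilisant la condition initiale a(0) = 0, nous obtenons a(t) = -36·sin(3·t). La primitive de l'accélération, avec v(0) = 12, donne la vitesse: v(t) = 12·cos(3·t). De l'équation de la vitesse v(t) = 12·cos(3·t), nous substituons t = 2*pi/3 pour obtenir v = 12.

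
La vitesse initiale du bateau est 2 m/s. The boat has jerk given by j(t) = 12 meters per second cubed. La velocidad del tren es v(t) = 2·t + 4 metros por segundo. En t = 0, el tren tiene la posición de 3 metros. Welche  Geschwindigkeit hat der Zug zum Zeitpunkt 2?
Wir haben die Geschwindigkeit v(t) = 2·t + 4. Durch Einsetzen von t = 2: v(2) = 8.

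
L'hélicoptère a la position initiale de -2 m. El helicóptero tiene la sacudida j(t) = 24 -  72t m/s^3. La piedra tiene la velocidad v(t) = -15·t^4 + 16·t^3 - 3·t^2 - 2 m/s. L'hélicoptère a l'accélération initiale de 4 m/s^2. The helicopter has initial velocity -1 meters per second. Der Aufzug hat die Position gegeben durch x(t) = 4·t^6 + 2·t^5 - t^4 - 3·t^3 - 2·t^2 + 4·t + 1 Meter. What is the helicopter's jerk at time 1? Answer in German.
Mit j(t) = 24 - 72·t und Einsetzen von t = 1, finden wir j = -48.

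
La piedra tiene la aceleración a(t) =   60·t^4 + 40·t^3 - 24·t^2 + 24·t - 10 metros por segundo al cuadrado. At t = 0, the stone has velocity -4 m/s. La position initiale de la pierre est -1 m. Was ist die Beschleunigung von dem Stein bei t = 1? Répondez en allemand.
Wir haben die Beschleunigung a(t) = 60·t^4 + 40·t^3 - 24·t^2 + 24·t - 10. Durch Einsetzen von t = 1: a(1) = 90.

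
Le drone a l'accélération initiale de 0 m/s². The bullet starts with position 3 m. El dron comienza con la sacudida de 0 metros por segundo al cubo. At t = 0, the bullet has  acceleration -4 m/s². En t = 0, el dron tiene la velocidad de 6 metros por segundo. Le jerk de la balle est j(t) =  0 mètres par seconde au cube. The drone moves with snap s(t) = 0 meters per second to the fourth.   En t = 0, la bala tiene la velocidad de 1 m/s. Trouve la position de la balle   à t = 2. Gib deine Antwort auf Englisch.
Starting from jerk j(t) = 0, we take 3 antiderivatives. Integrating jerk and using the initial condition a(0) = -4, we get a(t) = -4. The integral of acceleration, with v(0) = 1, gives velocity: v(t) = 1 - 4·t. The integral of velocity is position. Using x(0) = 3, we get x(t) = -2·t^2 + t + 3. From the given position equation x(t) = -2·t^2 + t + 3, we substitute t = 2 to get x = -3.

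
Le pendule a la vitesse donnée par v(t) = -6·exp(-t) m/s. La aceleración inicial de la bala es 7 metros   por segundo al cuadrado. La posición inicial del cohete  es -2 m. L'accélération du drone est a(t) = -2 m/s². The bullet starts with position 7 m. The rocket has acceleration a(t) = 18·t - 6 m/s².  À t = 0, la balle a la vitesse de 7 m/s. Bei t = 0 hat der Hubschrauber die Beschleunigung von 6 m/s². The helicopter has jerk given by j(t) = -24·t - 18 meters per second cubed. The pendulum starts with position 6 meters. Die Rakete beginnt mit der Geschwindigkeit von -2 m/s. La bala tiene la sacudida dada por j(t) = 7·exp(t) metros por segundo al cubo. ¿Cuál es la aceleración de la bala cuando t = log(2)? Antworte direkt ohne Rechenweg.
a(log(2)) = 14.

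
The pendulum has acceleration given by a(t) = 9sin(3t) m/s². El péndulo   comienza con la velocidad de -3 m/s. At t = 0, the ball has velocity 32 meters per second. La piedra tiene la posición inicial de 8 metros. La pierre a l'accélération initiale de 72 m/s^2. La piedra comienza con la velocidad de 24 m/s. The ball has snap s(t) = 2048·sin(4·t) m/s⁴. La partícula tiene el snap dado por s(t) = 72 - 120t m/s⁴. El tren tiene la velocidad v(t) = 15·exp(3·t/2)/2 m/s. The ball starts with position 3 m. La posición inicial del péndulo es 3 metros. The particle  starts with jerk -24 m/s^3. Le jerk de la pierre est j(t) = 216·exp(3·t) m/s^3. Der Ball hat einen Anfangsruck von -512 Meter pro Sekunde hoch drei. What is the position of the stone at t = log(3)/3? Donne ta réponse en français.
Nous devons trouver l'intégrale de notre équation du jerk j(t) = 216·exp(3·t) 3 fois. En intégrant le jerk et en utilisant la condition initiale a(0) = 72, nous obtenons a(t) = 72·exp(3·t). La primitive de l'accélération, avec v(0) = 24, donne la vitesse: v(t) = 24·exp(3·t). L'intégrale de la vitesse est la position. En utilisant x(0) = 8, nous obtenons x(t) = 8·exp(3·t). En utilisant x(t) = 8·exp(3·t) et en substituant t = log(3)/3, nous trouvons x = 24.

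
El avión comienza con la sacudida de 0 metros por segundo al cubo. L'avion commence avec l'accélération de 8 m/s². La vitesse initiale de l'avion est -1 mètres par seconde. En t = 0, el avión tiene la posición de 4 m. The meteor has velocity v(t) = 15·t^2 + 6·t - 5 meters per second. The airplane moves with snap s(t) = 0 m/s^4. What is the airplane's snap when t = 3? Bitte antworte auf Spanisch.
Tenemos el snap s(t) = 0. Sustituyendo t = 3: s(3) = 0.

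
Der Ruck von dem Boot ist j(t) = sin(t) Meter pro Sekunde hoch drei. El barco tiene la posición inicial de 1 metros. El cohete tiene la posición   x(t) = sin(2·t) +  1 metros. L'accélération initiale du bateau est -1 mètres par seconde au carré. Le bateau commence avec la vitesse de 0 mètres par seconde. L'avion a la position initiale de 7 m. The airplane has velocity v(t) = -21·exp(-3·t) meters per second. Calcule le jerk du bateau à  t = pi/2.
En utilisant j(t) = sin(t) et en substituant t = pi/2, nous trouvons j = 1.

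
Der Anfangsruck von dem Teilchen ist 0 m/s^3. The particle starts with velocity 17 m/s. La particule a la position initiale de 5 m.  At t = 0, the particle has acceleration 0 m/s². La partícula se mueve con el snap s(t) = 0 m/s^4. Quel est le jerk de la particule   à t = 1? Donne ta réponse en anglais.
Starting from snap s(t) = 0, we take 1 integral. Taking ∫s(t)dt and applying j(0) = 0, we find j(t) = 0. Using j(t) = 0 and substituting t = 1, we find j = 0.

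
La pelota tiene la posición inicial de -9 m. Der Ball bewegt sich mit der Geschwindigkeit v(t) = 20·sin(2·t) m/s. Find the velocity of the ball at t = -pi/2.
From the given velocity equation v(t) = 20·sin(2·t), we substitute t = -pi/2 to get v = 0.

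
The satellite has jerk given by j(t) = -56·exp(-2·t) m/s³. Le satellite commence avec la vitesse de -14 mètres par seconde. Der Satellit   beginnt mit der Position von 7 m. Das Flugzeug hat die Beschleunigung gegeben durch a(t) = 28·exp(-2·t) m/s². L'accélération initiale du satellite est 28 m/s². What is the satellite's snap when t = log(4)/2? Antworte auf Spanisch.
Para resolver esto, necesitamos tomar 1 derivada de nuestra ecuación de la sacudida j(t) = -56·exp(-2·t). Tomando d/dt de j(t), encontramos s(t) = 112·exp(-2·t). Usando s(t) = 112·exp(-2·t) y sustituyendo t = log(4)/2, encontramos s = 28.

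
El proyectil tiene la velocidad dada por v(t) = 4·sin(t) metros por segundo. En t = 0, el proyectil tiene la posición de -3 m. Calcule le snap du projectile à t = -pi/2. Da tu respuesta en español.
Para resolver esto, necesitamos tomar 3 derivadas de nuestra ecuación de la velocidad v(t) = 4·sin(t). Tomando d/dt de v(t), encontramos a(t) = 4·cos(t). Derivando la aceleración, obtenemos la sacudida: j(t) = -4·sin(t). La derivada de la sacudida da el snap: s(t) = -4·cos(t). Usando s(t) = -4·cos(t) y sustituyendo t = -pi/2, encontramos s = 0.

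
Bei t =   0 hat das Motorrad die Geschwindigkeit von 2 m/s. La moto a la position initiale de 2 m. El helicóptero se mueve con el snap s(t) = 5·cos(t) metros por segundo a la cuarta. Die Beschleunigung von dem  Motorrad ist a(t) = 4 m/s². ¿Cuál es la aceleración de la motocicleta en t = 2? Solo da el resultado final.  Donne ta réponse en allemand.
Bei t = 2, a = 4.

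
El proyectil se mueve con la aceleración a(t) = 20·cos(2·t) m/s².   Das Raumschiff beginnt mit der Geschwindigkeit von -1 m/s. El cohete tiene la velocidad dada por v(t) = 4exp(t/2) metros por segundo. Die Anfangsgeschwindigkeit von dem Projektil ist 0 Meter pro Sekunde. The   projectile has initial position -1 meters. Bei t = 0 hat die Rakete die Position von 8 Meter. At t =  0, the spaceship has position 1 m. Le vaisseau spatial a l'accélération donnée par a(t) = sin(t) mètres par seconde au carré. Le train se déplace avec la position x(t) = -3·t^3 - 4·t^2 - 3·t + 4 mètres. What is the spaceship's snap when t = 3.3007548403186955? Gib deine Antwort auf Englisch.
To solve this, we need to take 2 derivatives of our acceleration equation a(t) = sin(t). Taking d/dt of a(t), we find j(t) = cos(t). Taking d/dt of j(t), we find s(t) = -sin(t). From the given snap equation s(t) = -sin(t), we substitute t = 3.3007548403186955 to get s = 0.158491038676210.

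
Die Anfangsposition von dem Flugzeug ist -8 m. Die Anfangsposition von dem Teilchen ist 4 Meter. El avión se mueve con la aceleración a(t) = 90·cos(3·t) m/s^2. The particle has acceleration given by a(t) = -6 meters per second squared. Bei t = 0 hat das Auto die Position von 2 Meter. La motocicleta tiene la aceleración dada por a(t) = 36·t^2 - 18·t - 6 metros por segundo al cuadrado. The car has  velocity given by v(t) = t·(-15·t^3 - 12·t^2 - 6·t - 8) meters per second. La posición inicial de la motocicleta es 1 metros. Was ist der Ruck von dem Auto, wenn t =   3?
Ausgehend von der Geschwindigkeit v(t) = t·(-15·t^3 - 12·t^2 - 6·t - 8), nehmen wir 2 Ableitungen. Die Ableitung von der Geschwindigkeit ergibt die Beschleunigung: a(t) = -15·t^3 - 12·t^2 + t·(-45·t^2 - 24·t - 6) - 6·t - 8. Die Ableitung von der Beschleunigung ergibt den Ruck: j(t) = -90·t^2 + t·(-90·t - 24) - 48·t - 12. Aus der Gleichung für den Ruck j(t) = -90·t^2 + t·(-90·t - 24) - 48·t - 12, setzen wir t = 3 ein und erhalten j = -1848.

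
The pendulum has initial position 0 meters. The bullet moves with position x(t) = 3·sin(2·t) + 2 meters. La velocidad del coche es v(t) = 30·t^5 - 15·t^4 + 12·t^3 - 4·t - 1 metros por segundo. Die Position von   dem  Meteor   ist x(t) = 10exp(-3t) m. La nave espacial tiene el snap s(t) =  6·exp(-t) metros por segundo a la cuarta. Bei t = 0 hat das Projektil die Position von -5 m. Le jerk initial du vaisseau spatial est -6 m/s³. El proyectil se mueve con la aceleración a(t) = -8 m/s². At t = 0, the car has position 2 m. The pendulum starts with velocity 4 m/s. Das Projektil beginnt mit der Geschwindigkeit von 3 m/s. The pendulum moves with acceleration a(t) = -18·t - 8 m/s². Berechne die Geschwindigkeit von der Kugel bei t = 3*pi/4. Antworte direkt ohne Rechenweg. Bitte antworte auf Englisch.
v(3*pi/4) = 0.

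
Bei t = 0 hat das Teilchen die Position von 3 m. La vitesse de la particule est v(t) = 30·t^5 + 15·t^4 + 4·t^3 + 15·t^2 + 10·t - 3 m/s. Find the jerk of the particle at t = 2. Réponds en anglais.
To solve this, we need to take 2 derivatives of our velocity equation v(t) = 30·t^5 + 15·t^4 + 4·t^3 + 15·t^2 + 10·t - 3. Differentiating velocity, we get acceleration: a(t) = 150·t^4 + 60·t^3 + 12·t^2 + 30·t + 10. Taking d/dt of a(t), we find j(t) = 600·t^3 + 180·t^2 + 24·t + 30. From the given jerk equation j(t) = 600·t^3 + 180·t^2 + 24·t + 30, we substitute t = 2 to get j = 5598.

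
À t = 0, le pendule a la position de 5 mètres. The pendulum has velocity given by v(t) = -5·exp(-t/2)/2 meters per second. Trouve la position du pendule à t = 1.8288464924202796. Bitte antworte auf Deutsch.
Ausgehend von der Geschwindigkeit v(t) = -5·exp(-t/2)/2, nehmen wir 1 Stammfunktion. Die Stammfunktion von der Geschwindigkeit ist die Position. Mit x(0) = 5 erhalten wir x(t) = 5·exp(-t/2). Wir haben die Position x(t) = 5·exp(-t/2). Durch Einsetzen von t = 1.8288464924202796: x(1.8288464924202796) = 2.00373846100270.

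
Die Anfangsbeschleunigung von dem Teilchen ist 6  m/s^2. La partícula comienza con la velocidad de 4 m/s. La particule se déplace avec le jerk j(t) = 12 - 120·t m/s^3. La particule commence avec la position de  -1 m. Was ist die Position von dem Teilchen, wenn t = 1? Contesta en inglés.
To solve this, we need to take 3 antiderivatives of our jerk equation j(t) = 12 - 120·t. Taking ∫j(t)dt and applying a(0) = 6, we find a(t) = -60·t^2 + 12·t + 6. Finding the integral of a(t) and using v(0) = 4: v(t) = -20·t^3 + 6·t^2 + 6·t + 4. Taking ∫v(t)dt and applying x(0) = -1, we find x(t) = -5·t^4 + 2·t^3 + 3·t^2 + 4·t - 1. From the given position equation x(t) = -5·t^4 + 2·t^3 + 3·t^2 + 4·t - 1, we substitute t = 1 to get x = 3.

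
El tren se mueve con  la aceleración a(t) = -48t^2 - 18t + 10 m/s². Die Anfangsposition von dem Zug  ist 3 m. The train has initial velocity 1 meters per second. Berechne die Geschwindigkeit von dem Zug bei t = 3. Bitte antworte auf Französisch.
Nous devons trouver l'intégrale de notre équation de l'accélération a(t) = -48·t^2 - 18·t + 10 1 fois. En intégrant l'accélération et en utilisant la condition initiale v(0) = 1, nous obtenons v(t) = -16·t^3 - 9·t^2 + 10·t + 1. En utilisant v(t) = -16·t^3 - 9·t^2 + 10·t + 1 et en substituant t = 3, nous trouvons v = -482.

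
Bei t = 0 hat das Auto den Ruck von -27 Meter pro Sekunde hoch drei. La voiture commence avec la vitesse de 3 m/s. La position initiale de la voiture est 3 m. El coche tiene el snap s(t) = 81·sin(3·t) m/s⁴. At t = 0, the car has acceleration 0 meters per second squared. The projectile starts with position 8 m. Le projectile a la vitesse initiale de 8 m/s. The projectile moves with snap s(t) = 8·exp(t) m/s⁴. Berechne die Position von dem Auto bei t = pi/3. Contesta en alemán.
Um dies zu lösen, müssen wir 4 Integrale unserer Gleichung für den Snap s(t) = 81·sin(3·t) finden. Durch Integration von dem Snap und Verwendung der Anfangsbedingung j(0) = -27, erhalten wir j(t) = -27·cos(3·t). Mit ∫j(t)dt und Anwendung von a(0) = 0, finden wir a(t) = -9·sin(3·t). Mit ∫a(t)dt und Anwendung von v(0) = 3, finden wir v(t) = 3·cos(3·t). Durch Integration von der Geschwindigkeit und Verwendung der Anfangsbedingung x(0) = 3, erhalten wir x(t) = sin(3·t) + 3. Mit x(t) = sin(3·t) + 3 und Einsetzen von t = pi/3, finden wir x = 3.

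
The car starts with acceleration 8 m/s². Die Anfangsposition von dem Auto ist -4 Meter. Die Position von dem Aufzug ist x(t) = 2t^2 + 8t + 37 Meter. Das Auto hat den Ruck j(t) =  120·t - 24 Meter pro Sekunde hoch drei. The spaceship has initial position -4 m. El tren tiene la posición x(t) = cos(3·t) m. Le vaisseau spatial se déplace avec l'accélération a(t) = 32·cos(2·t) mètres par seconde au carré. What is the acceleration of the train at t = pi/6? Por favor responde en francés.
Pour résoudre ceci, nous devons prendre 2 dérivées de notre équation de la position x(t) = cos(3·t). En dérivant la position, nous obtenons la vitesse: v(t) = -3·sin(3·t). En dérivant la vitesse, nous obtenons l'accélération: a(t) = -9·cos(3·t). En utilisant a(t) = -9·cos(3·t) et en substituant t = pi/6, nous trouvons a = 0.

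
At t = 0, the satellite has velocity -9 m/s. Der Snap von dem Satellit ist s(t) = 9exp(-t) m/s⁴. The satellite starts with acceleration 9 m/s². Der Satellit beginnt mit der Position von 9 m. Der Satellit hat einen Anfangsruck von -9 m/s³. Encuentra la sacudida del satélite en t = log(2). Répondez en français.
Nous devons intégrer notre équation du snap s(t) = 9·exp(-t) 1 fois. La primitive du snap, avec j(0) = -9, donne le jerk: j(t) = -9·exp(-t). Nous avons le jerk j(t) = -9·exp(-t). En substituant t = log(2): j(log(2)) = -9/2.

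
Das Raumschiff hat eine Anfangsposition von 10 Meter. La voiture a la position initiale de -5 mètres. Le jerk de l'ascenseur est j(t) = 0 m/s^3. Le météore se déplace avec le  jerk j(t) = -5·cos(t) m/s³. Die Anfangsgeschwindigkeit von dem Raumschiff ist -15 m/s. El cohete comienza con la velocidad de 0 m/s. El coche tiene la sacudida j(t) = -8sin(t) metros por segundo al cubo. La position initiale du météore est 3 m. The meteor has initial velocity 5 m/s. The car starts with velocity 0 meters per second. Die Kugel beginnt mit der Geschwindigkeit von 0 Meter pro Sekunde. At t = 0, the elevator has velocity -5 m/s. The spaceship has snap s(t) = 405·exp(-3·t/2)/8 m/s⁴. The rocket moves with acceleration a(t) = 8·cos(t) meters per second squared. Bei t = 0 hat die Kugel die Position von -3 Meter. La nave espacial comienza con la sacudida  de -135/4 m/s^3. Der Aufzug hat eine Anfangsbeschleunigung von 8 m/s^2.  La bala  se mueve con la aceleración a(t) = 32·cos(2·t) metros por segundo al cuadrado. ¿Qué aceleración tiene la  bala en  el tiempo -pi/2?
Tenemos la aceleración a(t) = 32·cos(2·t). Sustituyendo t = -pi/2: a(-pi/2) = -32.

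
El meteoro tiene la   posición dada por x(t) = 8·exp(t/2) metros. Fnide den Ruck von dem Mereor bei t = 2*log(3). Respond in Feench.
Pour résoudre ceci, nous devons prendre 3 dérivées de notre équation de la position x(t) = 8·exp(t/2). En dérivant la position, nous obtenons la vitesse: v(t) = 4·exp(t/2). La dérivée de la vitesse donne l'accélération: a(t) = 2·exp(t/2). La dérivée de l'accélération donne le jerk: j(t) = exp(t/2). En utilisant j(t) = exp(t/2) et en substituant t = 2*log(3), nous trouvons j = 3.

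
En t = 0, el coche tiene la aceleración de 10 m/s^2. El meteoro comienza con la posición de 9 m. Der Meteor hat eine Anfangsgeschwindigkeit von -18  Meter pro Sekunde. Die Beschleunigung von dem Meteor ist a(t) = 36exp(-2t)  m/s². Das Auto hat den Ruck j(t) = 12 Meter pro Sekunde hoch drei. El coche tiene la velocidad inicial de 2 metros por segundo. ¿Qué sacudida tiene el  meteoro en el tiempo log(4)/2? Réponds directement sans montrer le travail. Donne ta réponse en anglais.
The jerk at t = log(4)/2 is j = -18.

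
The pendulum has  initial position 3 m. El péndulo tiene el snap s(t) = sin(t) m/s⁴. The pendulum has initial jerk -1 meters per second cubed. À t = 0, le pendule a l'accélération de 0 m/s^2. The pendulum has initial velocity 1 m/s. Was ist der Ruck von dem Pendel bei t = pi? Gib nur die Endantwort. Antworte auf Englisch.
j(pi) = 1.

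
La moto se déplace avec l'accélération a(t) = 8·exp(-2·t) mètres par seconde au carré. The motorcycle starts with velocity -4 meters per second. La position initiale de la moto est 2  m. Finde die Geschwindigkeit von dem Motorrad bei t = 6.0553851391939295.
Wir müssen die Stammfunktion unserer Gleichung für die Beschleunigung a(t) = 8·exp(-2·t) 1-mal finden. Die Stammfunktion von der Beschleunigung ist die Geschwindigkeit. Mit v(0) = -4 erhalten wir v(t) = -4·exp(-2·t). Aus der Gleichung für die Geschwindigkeit v(t) = -4·exp(-2·t), setzen wir t = 6.0553851391939295 ein und erhalten v = -0.0000219998281221072.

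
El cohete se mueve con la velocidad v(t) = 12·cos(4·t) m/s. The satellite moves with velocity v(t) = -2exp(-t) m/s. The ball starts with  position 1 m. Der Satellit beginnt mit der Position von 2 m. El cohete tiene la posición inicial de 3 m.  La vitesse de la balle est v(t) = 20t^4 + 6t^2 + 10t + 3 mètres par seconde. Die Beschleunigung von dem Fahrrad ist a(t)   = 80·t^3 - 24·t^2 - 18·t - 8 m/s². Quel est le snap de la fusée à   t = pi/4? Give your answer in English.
To solve this, we need to take 3 derivatives of our velocity equation v(t) = 12·cos(4·t). Taking d/dt of v(t), we find a(t) = -48·sin(4·t). Differentiating acceleration, we get jerk: j(t) = -192·cos(4·t). The derivative of jerk gives snap: s(t) = 768·sin(4·t). We have snap s(t) = 768·sin(4·t). Substituting t = pi/4: s(pi/4) = 0.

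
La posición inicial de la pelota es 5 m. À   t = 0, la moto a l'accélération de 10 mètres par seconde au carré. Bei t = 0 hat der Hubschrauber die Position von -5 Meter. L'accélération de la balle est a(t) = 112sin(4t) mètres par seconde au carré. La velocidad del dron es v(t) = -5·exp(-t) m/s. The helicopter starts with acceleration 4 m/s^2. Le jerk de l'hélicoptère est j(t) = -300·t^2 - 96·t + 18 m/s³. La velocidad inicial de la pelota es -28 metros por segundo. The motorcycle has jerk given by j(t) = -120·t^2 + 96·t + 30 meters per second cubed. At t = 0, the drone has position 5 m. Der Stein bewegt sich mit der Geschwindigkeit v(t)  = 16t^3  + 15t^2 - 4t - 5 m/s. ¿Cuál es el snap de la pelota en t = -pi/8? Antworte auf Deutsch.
Um dies zu lösen, müssen wir 2 Ableitungen unserer Gleichung für die Beschleunigung a(t) = 112·sin(4·t) nehmen. Mit d/dt von a(t) finden wir j(t) = 448·cos(4·t). Mit d/dt von j(t) finden wir s(t) = -1792·sin(4·t). Aus der Gleichung für den Snap s(t) = -1792·sin(4·t), setzen wir t = -pi/8 ein und erhalten s = 1792.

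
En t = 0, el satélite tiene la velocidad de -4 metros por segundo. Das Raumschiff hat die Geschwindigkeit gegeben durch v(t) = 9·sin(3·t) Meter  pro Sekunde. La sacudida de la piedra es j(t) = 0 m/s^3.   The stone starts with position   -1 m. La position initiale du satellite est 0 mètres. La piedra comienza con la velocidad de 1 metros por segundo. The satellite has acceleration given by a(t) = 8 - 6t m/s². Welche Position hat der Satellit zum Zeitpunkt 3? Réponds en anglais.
To solve this, we need to take 2 integrals of our acceleration equation a(t) = 8 - 6·t. Integrating acceleration and using the initial condition v(0) = -4, we get v(t) = -3·t^2 + 8·t - 4. The integral of velocity, with x(0) = 0, gives position: x(t) = -t^3 + 4·t^2 - 4·t. From the given position equation x(t) = -t^3 + 4·t^2 - 4·t, we substitute t = 3 to get x = -3.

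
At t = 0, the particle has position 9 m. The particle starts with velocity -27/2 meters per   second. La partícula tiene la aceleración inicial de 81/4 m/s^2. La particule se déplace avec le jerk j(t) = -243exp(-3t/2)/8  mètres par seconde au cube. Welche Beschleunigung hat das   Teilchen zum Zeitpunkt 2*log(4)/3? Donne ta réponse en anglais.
To find the answer, we compute 1 antiderivative of j(t) = -243·exp(-3·t/2)/8. The antiderivative of jerk, with a(0) = 81/4, gives acceleration: a(t) = 81·exp(-3·t/2)/4. We have acceleration a(t) = 81·exp(-3·t/2)/4. Substituting t = 2*log(4)/3: a(2*log(4)/3) = 81/16.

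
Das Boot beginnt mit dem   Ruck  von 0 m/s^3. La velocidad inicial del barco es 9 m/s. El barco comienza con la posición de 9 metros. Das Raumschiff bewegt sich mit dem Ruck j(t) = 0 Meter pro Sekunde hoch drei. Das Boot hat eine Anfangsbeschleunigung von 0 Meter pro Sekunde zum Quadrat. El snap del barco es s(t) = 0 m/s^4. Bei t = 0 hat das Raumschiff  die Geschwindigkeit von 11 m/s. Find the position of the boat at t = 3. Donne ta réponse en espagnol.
Para resolver esto, necesitamos tomar 4 antiderivadas de nuestra ecuación del snap s(t) = 0. Tomando ∫s(t)dt y aplicando j(0) = 0, encontramos j(t) = 0. Tomando ∫j(t)dt y aplicando a(0) = 0, encontramos a(t) = 0. Integrando la aceleración y usando la condición inicial v(0) = 9, obtenemos v(t) = 9. La integral de la velocidad, con x(0) = 9, da la posición: x(t) = 9·t + 9. De la ecuación de la posición x(t) = 9·t + 9, sustituimos t = 3 para obtener x = 36.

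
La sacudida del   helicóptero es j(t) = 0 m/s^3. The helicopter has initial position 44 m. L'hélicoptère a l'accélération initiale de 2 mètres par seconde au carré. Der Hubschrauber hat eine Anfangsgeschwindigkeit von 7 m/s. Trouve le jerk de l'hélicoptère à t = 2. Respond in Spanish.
Tenemos la sacudida j(t) = 0. Sustituyendo t = 2: j(2) = 0.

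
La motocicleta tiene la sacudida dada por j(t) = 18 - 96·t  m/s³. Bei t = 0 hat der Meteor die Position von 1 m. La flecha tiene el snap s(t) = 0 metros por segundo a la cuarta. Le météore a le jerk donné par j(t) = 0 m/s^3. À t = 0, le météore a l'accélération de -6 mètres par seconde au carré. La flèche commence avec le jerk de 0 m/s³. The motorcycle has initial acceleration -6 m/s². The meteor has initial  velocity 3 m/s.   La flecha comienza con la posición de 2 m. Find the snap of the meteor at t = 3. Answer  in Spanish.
Partiendo de la sacudida j(t) = 0, tomamos 1 derivada. Derivando la sacudida, obtenemos el snap: s(t) = 0. Tenemos el snap s(t) = 0. Sustituyendo t = 3: s(3) = 0.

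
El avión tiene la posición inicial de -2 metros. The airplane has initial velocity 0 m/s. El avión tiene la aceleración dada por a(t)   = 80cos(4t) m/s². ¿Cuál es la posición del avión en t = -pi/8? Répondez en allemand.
Wir müssen unsere Gleichung für die Beschleunigung a(t) = 80·cos(4·t) 2-mal integrieren. Das Integral von der Beschleunigung, mit v(0) = 0, ergibt die Geschwindigkeit: v(t) = 20·sin(4·t). Die Stammfunktion von der Geschwindigkeit ist die Position. Mit x(0) = -2 erhalten wir x(t) = 3 - 5·cos(4·t). Wir haben die Position x(t) = 3 - 5·cos(4·t). Durch Einsetzen von t = -pi/8: x(-pi/8) = 3.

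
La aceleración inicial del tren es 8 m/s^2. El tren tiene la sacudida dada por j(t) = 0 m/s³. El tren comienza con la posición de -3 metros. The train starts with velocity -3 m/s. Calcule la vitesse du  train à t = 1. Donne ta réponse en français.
Nous devons intégrer notre équation du jerk j(t) = 0 2 fois. La primitive du jerk est l'accélération. En utilisant a(0) = 8, nous obtenons a(t) = 8. En intégrant l'accélération et en utilisant la condition initiale v(0) = -3, nous obtenons v(t) = 8·t - 3. De l'équation de la vitesse v(t) = 8·t - 3, nous substituons t = 1 pour obtenir v = 5.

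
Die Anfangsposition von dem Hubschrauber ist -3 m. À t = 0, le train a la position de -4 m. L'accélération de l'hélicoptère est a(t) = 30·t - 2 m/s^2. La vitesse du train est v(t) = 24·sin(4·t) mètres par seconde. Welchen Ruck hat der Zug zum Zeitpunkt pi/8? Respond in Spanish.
Partiendo de la velocidad v(t) = 24·sin(4·t), tomamos 2 derivadas. Derivando la velocidad, obtenemos la aceleración: a(t) = 96·cos(4·t). La derivada de la aceleración da la sacudida: j(t) = -384·sin(4·t). De la ecuación de la sacudida j(t) = -384·sin(4·t), sustituimos t = pi/8 para obtener j = -384.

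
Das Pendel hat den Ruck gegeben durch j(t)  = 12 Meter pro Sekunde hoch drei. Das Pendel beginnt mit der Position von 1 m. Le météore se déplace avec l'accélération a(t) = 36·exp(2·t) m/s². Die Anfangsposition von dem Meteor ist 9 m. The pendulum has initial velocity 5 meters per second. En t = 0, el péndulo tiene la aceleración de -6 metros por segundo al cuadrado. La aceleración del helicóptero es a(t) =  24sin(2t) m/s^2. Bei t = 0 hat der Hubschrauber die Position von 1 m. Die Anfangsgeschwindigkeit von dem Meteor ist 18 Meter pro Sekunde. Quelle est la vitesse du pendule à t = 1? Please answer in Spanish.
Para resolver esto, necesitamos tomar 2 integrales de nuestra ecuación de la sacudida j(t) = 12. La integral de la sacudida, con a(0) = -6, da la aceleración: a(t) = 12·t - 6. La antiderivada de la aceleración, con v(0) = 5, da la velocidad: v(t) = 6·t^2 - 6·t + 5. Tenemos la velocidad v(t) = 6·t^2 - 6·t + 5. Sustituyendo t = 1: v(1) = 5.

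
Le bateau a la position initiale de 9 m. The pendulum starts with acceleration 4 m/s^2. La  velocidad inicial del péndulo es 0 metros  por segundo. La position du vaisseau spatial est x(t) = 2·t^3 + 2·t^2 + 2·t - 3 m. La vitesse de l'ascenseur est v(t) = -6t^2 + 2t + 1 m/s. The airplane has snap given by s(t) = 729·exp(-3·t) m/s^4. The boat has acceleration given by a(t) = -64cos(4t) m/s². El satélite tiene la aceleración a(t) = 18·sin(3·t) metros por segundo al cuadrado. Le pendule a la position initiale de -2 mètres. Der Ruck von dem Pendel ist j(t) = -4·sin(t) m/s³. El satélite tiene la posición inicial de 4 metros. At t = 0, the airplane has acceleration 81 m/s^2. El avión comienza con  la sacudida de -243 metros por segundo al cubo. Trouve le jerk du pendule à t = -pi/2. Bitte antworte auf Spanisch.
Usando j(t) = -4·sin(t) y sustituyendo t = -pi/2, encontramos j = 4.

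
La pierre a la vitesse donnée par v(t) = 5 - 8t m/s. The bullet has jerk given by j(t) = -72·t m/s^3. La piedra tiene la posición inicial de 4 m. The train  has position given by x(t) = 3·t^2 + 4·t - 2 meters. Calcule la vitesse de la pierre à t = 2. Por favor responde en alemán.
Wir haben die Geschwindigkeit v(t) = 5 - 8·t. Durch Einsetzen von t = 2: v(2) = -11.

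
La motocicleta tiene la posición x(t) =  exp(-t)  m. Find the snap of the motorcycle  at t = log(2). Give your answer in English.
To solve this, we need to take 4 derivatives of our position equation x(t) = exp(-t). Taking d/dt of x(t), we find v(t) = -exp(-t). The derivative of velocity gives acceleration: a(t) = exp(-t). The derivative of acceleration gives jerk: j(t) = -exp(-t). Taking d/dt of j(t), we find s(t) = exp(-t). Using s(t) = exp(-t) and substituting t = log(2), we find s = 1/2.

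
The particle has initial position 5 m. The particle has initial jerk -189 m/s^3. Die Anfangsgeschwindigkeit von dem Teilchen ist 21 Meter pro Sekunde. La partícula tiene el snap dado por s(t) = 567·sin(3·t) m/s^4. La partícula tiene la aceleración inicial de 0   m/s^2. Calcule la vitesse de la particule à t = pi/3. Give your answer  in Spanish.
Partiendo del snap s(t) = 567·sin(3·t), tomamos 3 antiderivadas. La antiderivada del snap es la sacudida. Usando j(0) = -189, obtenemos j(t) = -189·cos(3·t). Integrando la sacudida y usando la condición inicial a(0) = 0, obtenemos a(t) = -63·sin(3·t). La antiderivada de la aceleración es la velocidad. Usando v(0) = 21, obtenemos v(t) = 21·cos(3·t). De la ecuación de la velocidad v(t) = 21·cos(3·t), sustituimos t = pi/3 para obtener v = -21.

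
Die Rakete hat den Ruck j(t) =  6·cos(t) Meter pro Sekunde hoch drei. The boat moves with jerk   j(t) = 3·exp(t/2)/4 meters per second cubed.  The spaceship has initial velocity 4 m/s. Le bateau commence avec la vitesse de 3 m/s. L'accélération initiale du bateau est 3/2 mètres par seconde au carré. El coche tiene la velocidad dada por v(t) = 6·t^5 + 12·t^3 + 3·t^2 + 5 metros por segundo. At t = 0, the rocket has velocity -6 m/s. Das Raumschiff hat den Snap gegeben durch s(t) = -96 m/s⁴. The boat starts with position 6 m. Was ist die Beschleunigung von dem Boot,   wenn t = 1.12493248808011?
Ausgehend von dem Ruck j(t) = 3·exp(t/2)/4, nehmen wir 1 Integral. Mit ∫j(t)dt und Anwendung von a(0) = 3/2, finden wir a(t) = 3·exp(t/2)/2. Wir haben die Beschleunigung a(t) = 3·exp(t/2)/2. Durch Einsetzen von t = 1.12493248808011: a(1.12493248808011) = 2.63249312160825.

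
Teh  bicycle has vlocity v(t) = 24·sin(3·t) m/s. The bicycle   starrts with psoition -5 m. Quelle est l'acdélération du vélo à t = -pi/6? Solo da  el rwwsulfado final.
L'accélération à t = -pi/6 est a = 0.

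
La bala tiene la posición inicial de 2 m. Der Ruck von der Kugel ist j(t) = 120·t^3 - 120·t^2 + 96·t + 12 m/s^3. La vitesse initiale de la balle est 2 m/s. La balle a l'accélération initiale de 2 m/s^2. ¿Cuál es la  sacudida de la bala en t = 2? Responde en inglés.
We have jerk j(t) = 120·t^3 - 120·t^2 + 96·t + 12. Substituting t = 2: j(2) = 684.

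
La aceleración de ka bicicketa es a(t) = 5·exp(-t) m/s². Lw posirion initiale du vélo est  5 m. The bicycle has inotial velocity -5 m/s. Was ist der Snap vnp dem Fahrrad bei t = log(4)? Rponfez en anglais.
We must differentiate our acceleration equation a(t) = 5·exp(-t) 2 times. Differentiating acceleration, we get jerk: j(t) = -5·exp(-t). Taking d/dt of j(t), we find s(t) = 5·exp(-t). We have snap s(t) = 5·exp(-t). Substituting t = log(4): s(log(4)) = 5/4.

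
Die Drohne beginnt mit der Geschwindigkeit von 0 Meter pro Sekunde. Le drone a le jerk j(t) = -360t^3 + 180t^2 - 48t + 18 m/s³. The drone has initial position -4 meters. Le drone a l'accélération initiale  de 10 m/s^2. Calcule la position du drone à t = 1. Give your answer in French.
En partant du jerk j(t) = -360·t^3 + 180·t^2 - 48·t + 18, nous prenons 3 primitives. En prenant ∫j(t)dt et en appliquant a(0) = 10, nous trouvons a(t) = -90·t^4 + 60·t^3 - 24·t^2 + 18·t + 10. En intégrant l'accélération et en utilisant la condition initiale v(0) = 0, nous obtenons v(t) = t·(-18·t^4 + 15·t^3 - 8·t^2 + 9·t + 10). La primitive de la vitesse est la position. En utilisant x(0) = -4, nous obtenons x(t) = -3·t^6 + 3·t^5 - 2·t^4 + 3·t^3 + 5·t^2 - 4. Nous avons la position x(t) = -3·t^6 + 3·t^5 - 2·t^4 + 3·t^3 + 5·t^2 - 4. En substituant t = 1: x(1) = 2.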